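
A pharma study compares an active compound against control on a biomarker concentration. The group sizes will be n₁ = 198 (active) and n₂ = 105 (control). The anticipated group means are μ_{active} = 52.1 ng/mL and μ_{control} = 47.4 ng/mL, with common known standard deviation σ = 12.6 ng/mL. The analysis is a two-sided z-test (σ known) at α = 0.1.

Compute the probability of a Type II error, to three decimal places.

β ≈ 0.074

Standardized effect: d = |μ_{active} − μ_{control}| / σ = |52.1 − 47.4| / 12.6 = 0.3730
Noncentrality parameter: δ = d / √(1/n₁ + 1/n₂) = 0.3730 / √(1/198 + 1/105) = 3.0898
Critical value for a two-sided test at α = 0.1: z_{α/2} = 1.645.
Power = Φ(δ − 1.645) + Φ(−δ − 1.645) = Φ(1.445) + Φ(-4.735) = 0.9258 + 0.0000 = 0.9258.
Type II error: β = 1 − power = 1 − 0.9258 = 0.0742.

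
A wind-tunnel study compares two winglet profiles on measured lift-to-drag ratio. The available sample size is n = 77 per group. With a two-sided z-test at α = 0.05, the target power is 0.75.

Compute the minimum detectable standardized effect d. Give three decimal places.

Need Φ(δ − 1.960) = 0.75, so δ = 1.960 + 0.674 = 2.634.
(Lower-tail contribution to power is negligible for δ > 0.)
δ = d·√(n/2) ⇒ d = δ/√(n/2) = 2.634/√(77/2) = 0.4246.

d ≈ 0.425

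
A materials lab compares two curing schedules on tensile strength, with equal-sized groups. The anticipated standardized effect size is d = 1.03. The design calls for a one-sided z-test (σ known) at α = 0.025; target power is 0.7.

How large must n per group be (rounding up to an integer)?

n = 12 per group

Set Φ(δ − 1.960) = 0.7; then δ − 1.960 = Φ⁻¹(0.7) = 0.524, giving δ = 2.484.
δ = d·√(n/2) ⇒ n = 2(δ/d)² = 2 × (2.484 / 1.03)² = 11.64.
Round up to the next whole unit.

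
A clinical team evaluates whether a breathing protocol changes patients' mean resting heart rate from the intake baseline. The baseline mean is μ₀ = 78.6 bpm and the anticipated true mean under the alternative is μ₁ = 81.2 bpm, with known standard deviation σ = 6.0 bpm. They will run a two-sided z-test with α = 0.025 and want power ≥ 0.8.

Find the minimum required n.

n = 51

Standardized effect: d = |μ₁ − μ₀| / σ = |81.2 − 78.6| / 6.0 = 0.4333
Set Φ(δ − 2.241) = 0.8; then δ − 2.241 = Φ⁻¹(0.8) = 0.842, giving δ = 3.083.
(Ignoring the negligible lower-tail rejection probability gives the usual closed-form inversion.)
δ = d·√n ⇒ n = (δ/d)² = (3.083 / 0.4333)² = 50.62.
Round up to the next whole unit.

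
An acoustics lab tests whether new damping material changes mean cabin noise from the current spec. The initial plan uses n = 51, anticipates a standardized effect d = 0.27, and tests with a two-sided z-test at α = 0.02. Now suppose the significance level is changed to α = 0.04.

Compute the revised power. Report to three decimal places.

δ = d·√n = 0.27 × √51 = 1.9282 (unchanged). New critical value: z_{0.02} = 2.054.
Revised power = Φ(δ − 2.054) + Φ(−δ − 2.054) = Φ(-0.126) + Φ(-3.982) = 0.4500 + 0.0000 = 0.4501.

Power ≈ 0.450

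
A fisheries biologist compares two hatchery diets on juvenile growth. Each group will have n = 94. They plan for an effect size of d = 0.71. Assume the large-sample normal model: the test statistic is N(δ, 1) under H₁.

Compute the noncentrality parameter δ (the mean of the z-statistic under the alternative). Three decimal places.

δ ≈ 4.868

The noncentrality parameter scales effect size by the design's sample-size factor: δ = d·√(n/2) = 0.71 × √(94/2) = 4.8675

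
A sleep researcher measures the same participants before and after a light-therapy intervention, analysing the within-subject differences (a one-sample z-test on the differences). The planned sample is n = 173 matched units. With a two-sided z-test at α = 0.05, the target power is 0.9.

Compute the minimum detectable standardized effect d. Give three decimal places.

Required noncentrality: δ = z_{0.025} + z_{0.10} = 1.960 + 1.282 = 3.242.
(Lower-tail contribution to power is negligible for δ > 0.)
δ = d·√n ⇒ d = δ/√n = 3.242/√173 = 0.2464.

d ≈ 0.246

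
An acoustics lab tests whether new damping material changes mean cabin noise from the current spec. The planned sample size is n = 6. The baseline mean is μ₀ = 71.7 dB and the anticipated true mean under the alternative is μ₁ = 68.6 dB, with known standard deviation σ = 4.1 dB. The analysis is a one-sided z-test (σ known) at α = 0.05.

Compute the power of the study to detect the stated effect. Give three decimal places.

Standardized effect: d = |μ₁ − μ₀| / σ = |68.6 − 71.7| / 4.1 = 0.7561
Noncentrality parameter: δ = d·√n = 0.7561 × √6 = 1.8521
One-sided α = 0.05 → critical value z_{0.05} = 1.645.
Power = Φ(δ − 1.645) = Φ(0.207) = 0.5821.

Power ≈ 0.582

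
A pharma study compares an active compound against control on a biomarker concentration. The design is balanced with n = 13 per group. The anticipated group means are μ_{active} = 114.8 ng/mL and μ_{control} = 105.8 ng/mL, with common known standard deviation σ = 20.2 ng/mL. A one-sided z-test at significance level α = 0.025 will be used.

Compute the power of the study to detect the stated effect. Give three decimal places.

Power ≈ 0.205

Standardized effect: d = |μ_{active} − μ_{control}| / σ = |114.8 − 105.8| / 20.2 = 0.4455
Noncentrality parameter: δ = d·√(n/2) = 0.4455 × √(13/2) = 1.1359
Critical value for a one-sided test at α = 0.025: z_α = 1.960.
Power = Φ(δ − 1.960) = Φ(-0.824) = 0.2050.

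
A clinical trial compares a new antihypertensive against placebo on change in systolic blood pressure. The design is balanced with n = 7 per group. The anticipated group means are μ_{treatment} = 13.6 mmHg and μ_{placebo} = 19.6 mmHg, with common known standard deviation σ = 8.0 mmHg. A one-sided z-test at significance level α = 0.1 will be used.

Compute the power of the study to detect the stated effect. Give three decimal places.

Standardized effect: d = |μ_{treatment} − μ_{placebo}| / σ = |13.6 − 19.6| / 8.0 = 0.7500
Noncentrality parameter: δ = d·√(n/2) = 0.7500 × √(7/2) = 1.4031
Critical value for a one-sided test at α = 0.1: z_α = 1.282.
Power = P(Z > 1.282 − δ) = Φ(0.122) = 0.5484.

Power ≈ 0.548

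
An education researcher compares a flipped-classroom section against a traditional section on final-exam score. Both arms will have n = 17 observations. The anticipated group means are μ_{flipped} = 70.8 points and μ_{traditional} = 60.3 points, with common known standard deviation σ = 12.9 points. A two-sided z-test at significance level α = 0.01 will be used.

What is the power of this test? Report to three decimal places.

Standardized effect: d = |μ_{flipped} − μ_{traditional}| / σ = |70.8 − 60.3| / 12.9 = 0.8140
Noncentrality parameter: δ = d·√(n/2) = 0.8140 × √(17/2) = 2.3731
Critical value for a two-sided test at α = 0.01: z_{α/2} = 2.576.
Power = Φ(δ − 2.576) + Φ(−δ − 2.576) = Φ(-0.203) + Φ(-4.949) = 0.4197 + 0.0000 = 0.4197.

Power ≈ 0.420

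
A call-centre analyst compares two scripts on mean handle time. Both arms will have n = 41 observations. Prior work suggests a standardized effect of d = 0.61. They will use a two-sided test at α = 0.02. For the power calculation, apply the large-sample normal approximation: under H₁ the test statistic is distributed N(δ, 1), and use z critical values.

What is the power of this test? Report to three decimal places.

Noncentrality parameter: δ = d·√(n/2) = 0.61 × √(41/2) = 2.7619
Critical value for a two-sided test at α = 0.02: z_{α/2} = 2.326.
Power = Φ(δ − 2.326) + Φ(−δ − 2.326) = Φ(0.436) + Φ(-5.088) = 0.6684 + 0.0000 = 0.6684.

Power ≈ 0.668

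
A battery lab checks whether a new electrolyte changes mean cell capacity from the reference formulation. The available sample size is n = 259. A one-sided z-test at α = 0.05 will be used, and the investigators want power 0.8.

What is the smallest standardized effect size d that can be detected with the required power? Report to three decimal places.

Need Φ(δ − 1.645) = 0.8, so δ = 1.645 + 0.842 = 2.486.
δ = d·√n ⇒ d = δ/√n = 2.486/√259 = 0.1545.

d ≈ 0.155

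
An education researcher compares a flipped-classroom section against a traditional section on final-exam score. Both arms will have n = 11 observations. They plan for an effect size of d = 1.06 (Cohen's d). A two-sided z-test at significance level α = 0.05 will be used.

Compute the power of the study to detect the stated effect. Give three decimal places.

Power ≈ 0.701

Noncentrality parameter: δ = d·√(n/2) = 1.06 × √(11/2) = 2.4859
Two-sided α = 0.05 → critical value z_{0.025} = 1.960.
Power = Φ(δ − 1.960) + Φ(−δ − 1.960) = Φ(0.526) + Φ(-4.446) = 0.7005 + 0.0000 = 0.7005.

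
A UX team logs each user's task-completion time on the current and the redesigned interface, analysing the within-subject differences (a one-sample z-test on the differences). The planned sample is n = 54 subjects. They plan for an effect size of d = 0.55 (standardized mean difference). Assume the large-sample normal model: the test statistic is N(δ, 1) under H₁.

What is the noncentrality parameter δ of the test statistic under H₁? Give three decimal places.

The noncentrality parameter scales effect size by the design's sample-size factor: δ = d·√n = 0.55 × √54 = 4.0417

δ ≈ 4.042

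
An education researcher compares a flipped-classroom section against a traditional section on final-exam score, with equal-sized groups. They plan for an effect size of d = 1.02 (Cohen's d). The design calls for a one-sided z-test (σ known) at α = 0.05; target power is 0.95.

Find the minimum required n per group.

n = 21 per group

Set Φ(δ − 1.645) = 0.95; then δ − 1.645 = Φ⁻¹(0.95) = 1.645, giving δ = 3.290.
δ = d·√(n/2) ⇒ n = 2(δ/d)² = 2 × (3.290 / 1.02)² = 20.80.
Round up to the next whole unit.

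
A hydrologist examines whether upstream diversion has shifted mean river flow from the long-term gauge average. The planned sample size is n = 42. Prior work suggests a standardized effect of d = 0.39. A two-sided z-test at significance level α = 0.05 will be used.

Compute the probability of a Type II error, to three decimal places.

Noncentrality parameter: δ = d·√n = 0.39 × √42 = 2.5275
Critical value for a two-sided test at α = 0.05: z_{α/2} = 1.960.
Power = Φ(δ − 1.960) + Φ(−δ − 1.960) = Φ(0.568) + Φ(-4.487) = 0.7148 + 0.0000 = 0.7148.
Type II error: β = 1 − power = 1 − 0.7148 = 0.2852.

β ≈ 0.285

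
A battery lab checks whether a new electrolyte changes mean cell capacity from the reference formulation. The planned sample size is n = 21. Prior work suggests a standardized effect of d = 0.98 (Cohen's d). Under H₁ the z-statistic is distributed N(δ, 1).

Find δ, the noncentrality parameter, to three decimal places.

δ ≈ 4.491

The noncentrality parameter scales effect size by the design's sample-size factor: δ = d·√n = 0.98 × √21 = 4.4909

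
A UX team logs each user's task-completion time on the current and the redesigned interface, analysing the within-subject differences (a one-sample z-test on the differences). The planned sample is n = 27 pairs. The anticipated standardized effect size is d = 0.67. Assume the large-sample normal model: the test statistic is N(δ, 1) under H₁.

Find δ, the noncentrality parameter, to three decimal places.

δ = d·√n = 0.67 × √27 = 3.4814

δ ≈ 3.481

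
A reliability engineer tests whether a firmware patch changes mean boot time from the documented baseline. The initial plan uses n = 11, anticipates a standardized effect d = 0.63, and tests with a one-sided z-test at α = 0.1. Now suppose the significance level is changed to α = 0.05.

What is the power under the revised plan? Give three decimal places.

δ = d·√n = 0.63 × √11 = 2.0895 (unchanged). New critical value: z_{0.05} = 1.645.
Revised power = P(Z > 1.645 − δ) = Φ(0.445) = 0.6717.

Power ≈ 0.672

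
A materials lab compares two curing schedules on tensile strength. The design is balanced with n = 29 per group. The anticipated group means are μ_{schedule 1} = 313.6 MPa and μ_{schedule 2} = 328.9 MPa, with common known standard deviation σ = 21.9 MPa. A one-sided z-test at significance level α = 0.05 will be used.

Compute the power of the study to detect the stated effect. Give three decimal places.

Standardized effect: d = |μ_{schedule 1} − μ_{schedule 2}| / σ = |313.6 − 328.9| / 21.9 = 0.6986
Noncentrality parameter: δ = d·√(n/2) = 0.6986 × √(29/2) = 2.6603
Critical value for a one-sided test at α = 0.05: z_α = 1.645.
Power = Φ(δ − 1.645) = Φ(1.015) = 0.8451.

Power ≈ 0.845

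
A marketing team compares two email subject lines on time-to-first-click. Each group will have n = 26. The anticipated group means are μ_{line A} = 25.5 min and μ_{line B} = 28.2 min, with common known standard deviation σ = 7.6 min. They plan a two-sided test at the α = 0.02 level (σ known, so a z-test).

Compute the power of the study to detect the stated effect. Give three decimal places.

Power ≈ 0.148

Standardized effect: d = |μ_{line A} − μ_{line B}| / σ = |25.5 − 28.2| / 7.6 = 0.3553
Noncentrality parameter: δ = d·√(n/2) = 0.3553 × √(26/2) = 1.2809
Two-sided α = 0.02 → critical value z_{0.01} = 2.326.
Power = Φ(δ − 2.326) + Φ(−δ − 2.326) = Φ(-1.045) + Φ(-3.607) = 0.1479 + 0.0002 = 0.1481.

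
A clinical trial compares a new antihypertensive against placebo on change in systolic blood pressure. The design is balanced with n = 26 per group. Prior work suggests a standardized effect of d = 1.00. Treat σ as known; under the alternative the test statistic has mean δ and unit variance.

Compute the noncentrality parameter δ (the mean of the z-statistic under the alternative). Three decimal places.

δ = d·√(n/2) = 1.00 × √(26/2) = 3.6056

δ ≈ 3.606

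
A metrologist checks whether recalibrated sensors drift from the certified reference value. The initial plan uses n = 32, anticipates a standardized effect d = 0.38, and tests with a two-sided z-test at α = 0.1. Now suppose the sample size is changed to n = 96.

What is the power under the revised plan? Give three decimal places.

Power ≈ 0.981

With n = 96: δ = d·√n = 0.38 × √96 = 3.7232. Critical value z_{0.05} = 1.645.
Revised power = Φ(δ − 1.645) + Φ(−δ − 1.645) = Φ(2.078) + Φ(-5.368) = 0.9812 + 0.0000 = 0.9812.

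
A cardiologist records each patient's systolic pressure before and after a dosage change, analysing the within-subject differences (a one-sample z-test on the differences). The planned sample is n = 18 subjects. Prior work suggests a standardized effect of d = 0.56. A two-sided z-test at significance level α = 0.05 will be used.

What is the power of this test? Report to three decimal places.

Power ≈ 0.661

Noncentrality parameter: δ = d·√n = 0.56 × √18 = 2.3759
Critical value for a two-sided test at α = 0.05: z_{α/2} = 1.960.
Power = Φ(δ − 1.960) + Φ(−δ − 1.960) = Φ(0.416) + Φ(-4.336) = 0.6613 + 0.0000 = 0.6613.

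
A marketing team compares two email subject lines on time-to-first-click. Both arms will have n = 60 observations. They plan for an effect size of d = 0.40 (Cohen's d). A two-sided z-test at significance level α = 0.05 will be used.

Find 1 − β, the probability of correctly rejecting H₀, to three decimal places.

Power ≈ 0.591

Noncentrality parameter: δ = d·√(n/2) = 0.40 × √(60/2) = 2.1909
Two-sided α = 0.05 → critical value z_{0.025} = 1.960.
Power = Φ(δ − 1.960) + Φ(−δ − 1.960) = Φ(0.231) + Φ(-4.151) = 0.5913 + 0.0000 = 0.5913.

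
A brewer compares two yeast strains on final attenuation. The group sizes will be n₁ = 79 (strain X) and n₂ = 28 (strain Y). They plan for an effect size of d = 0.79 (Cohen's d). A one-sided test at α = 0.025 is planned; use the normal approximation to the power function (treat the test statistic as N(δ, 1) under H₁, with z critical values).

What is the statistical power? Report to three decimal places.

Power ≈ 0.949

Noncentrality parameter: δ = d / √(1/n₁ + 1/n₂) = 0.79 / √(1/79 + 1/28) = 3.5919
Critical value for a one-sided test at α = 0.025: z_α = 1.960.
Power = P(Z > 1.960 − δ) = Φ(1.632) = 0.9487.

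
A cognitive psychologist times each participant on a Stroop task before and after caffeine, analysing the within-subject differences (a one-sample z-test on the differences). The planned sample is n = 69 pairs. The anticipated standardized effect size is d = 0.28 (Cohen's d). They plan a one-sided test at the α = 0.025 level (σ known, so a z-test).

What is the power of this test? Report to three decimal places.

Power ≈ 0.643

Noncentrality parameter: δ = d·√n = 0.28 × √69 = 2.3259
Critical value for a one-sided test at α = 0.025: z_α = 1.960.
Power = Φ(δ − 1.960) = Φ(0.366) = 0.6428.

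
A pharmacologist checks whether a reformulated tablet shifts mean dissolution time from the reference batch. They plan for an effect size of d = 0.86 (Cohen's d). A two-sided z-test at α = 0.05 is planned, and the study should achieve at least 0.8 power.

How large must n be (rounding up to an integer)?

n = 11

Set Φ(δ − 1.960) = 0.8; then δ − 1.960 = Φ⁻¹(0.8) = 0.842, giving δ = 2.802.
(The Φ(−δ − z_{α/2}) term is vanishingly small for δ > 0 and is dropped in the standard sample-size formula.)
δ = d·√n ⇒ n = (δ/d)² = (2.802 / 0.86)² = 10.61.
Rounding up, n = 11.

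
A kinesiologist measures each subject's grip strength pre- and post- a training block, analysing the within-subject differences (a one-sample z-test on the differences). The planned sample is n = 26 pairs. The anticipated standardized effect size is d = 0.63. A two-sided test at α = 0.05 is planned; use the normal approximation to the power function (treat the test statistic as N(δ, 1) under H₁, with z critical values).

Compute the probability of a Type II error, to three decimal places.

Noncentrality parameter: δ = d·√n = 0.63 × √26 = 3.2124
Critical value for a two-sided test at α = 0.05: z_{α/2} = 1.960.
Power = Φ(δ − 1.960) + Φ(−δ − 1.960) = Φ(1.252) + Φ(-5.172) = 0.8948 + 0.0000 = 0.8948.
Type II error: β = 1 − power = 1 − 0.8948 = 0.1052.

β ≈ 0.105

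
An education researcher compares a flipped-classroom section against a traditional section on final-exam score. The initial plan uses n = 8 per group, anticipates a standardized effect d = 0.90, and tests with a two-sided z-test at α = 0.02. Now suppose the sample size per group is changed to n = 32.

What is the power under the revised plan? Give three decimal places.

With n = 32 per group: δ = d·√(n/2) = 0.90 × √(32/2) = 3.6000. Critical value z_{0.01} = 2.326.
Revised power = Φ(δ − 2.326) + Φ(−δ − 2.326) = Φ(1.274) + Φ(-5.926) = 0.8986 + 0.0000 = 0.8986.

Power ≈ 0.899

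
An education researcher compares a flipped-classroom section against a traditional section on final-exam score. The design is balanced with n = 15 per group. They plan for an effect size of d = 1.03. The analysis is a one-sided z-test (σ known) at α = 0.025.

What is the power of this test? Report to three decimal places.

Power ≈ 0.805

Noncentrality parameter: δ = d·√(n/2) = 1.03 × √(15/2) = 2.8208
One-sided α = 0.025 → critical value z_{0.025} = 1.960.
Power = P(Z > 1.960 − δ) = Φ(0.861) = 0.8053.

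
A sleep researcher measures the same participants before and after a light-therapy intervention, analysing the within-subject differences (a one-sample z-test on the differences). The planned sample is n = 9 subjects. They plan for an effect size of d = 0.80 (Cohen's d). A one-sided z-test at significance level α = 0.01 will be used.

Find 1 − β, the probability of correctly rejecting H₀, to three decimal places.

Noncentrality parameter: δ = d·√n = 0.80 × √9 = 2.4000
One-sided α = 0.01 → critical value z_{0.01} = 2.326.
Power = P(Z > 2.326 − δ) = Φ(0.074) = 0.5294.

Power ≈ 0.529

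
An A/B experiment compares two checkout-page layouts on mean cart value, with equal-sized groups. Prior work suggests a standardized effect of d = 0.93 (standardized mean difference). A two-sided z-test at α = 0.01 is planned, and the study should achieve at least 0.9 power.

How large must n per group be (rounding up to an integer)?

n = 35 per group

Set Φ(δ − 2.576) = 0.9; then δ − 2.576 = Φ⁻¹(0.9) = 1.282, giving δ = 3.857.
(Ignoring the negligible lower-tail rejection probability gives the usual closed-form inversion.)
δ = d·√(n/2) ⇒ n = 2(δ/d)² = 2 × (3.857 / 0.93)² = 34.41.
Rounding up, n = 35 per group.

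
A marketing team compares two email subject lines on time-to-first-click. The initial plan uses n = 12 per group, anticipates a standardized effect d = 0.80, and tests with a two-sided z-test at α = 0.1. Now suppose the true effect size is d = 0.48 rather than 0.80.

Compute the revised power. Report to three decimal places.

Power ≈ 0.322

With d = 0.48: δ = d·√(n/2) = 0.48 × √(12/2) = 1.1758. Critical value z_{0.05} = 1.645.
Revised power = Φ(δ − 1.645) + Φ(−δ − 1.645) = Φ(-0.469) + Φ(-2.821) = 0.3195 + 0.0024 = 0.3219.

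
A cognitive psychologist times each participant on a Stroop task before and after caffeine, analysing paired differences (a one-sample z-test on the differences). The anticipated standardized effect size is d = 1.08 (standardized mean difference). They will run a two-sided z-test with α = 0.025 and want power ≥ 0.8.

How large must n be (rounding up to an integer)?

n = 9

Set Φ(δ − 2.241) = 0.8; then δ − 2.241 = Φ⁻¹(0.8) = 0.842, giving δ = 3.083.
(The Φ(−δ − z_{α/2}) term is vanishingly small for δ > 0 and is dropped in the standard sample-size formula.)
δ = d·√n ⇒ n = (δ/d)² = (3.083 / 1.08)² = 8.15.
Round up to the next whole unit.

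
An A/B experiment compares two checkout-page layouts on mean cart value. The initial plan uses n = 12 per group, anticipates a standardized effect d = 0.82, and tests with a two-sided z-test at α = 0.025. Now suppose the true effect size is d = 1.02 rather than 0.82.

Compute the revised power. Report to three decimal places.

Power ≈ 0.601

With d = 1.02: δ = d·√(n/2) = 1.02 × √(12/2) = 2.4985. Critical value z_{0.0125} = 2.241.
Revised power = Φ(δ − 2.241) + Φ(−δ − 2.241) = Φ(0.257) + Φ(-4.740) = 0.6014 + 0.0000 = 0.6014.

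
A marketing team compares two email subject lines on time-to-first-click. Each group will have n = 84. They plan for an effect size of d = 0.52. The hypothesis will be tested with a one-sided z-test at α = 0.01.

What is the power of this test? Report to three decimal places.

Power ≈ 0.852

Noncentrality parameter: δ = d·√(n/2) = 0.52 × √(84/2) = 3.3700
Critical value for a one-sided test at α = 0.01: z_α = 2.326.
Power = P(Z > 2.326 − δ) = Φ(1.044) = 0.8517.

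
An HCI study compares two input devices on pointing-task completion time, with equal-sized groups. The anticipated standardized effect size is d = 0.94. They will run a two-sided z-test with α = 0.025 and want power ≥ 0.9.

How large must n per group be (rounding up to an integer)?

n = 29 per group

Set Φ(δ − 2.241) = 0.9; then δ − 2.241 = Φ⁻¹(0.9) = 1.282, giving δ = 3.523.
(The Φ(−δ − z_{α/2}) term is vanishingly small for δ > 0 and is dropped in the standard sample-size formula.)
δ = d·√(n/2) ⇒ n = 2(δ/d)² = 2 × (3.523 / 0.94)² = 28.09.
Round up to the next whole unit.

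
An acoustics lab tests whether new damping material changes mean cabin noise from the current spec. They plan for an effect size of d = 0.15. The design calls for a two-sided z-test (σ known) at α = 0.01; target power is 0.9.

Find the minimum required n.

n = 662

Set Φ(δ − 2.576) = 0.9; then δ − 2.576 = Φ⁻¹(0.9) = 1.282, giving δ = 3.857.
(For δ > 0 the lower-tail rejection region contributes negligibly to power, so the one-term inversion is standard.)
δ = d·√n ⇒ n = (δ/d)² = (3.857 / 0.15)² = 661.31.
Round up to the next whole unit.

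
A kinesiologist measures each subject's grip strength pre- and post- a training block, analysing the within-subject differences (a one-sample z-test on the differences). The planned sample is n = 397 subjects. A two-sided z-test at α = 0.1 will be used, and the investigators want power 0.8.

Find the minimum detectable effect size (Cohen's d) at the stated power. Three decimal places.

d ≈ 0.125

Required noncentrality: δ = z_{0.05} + z_{0.20} = 1.645 + 0.842 = 2.486.
(The second rejection-region term Φ(−δ − z_{α/2}) is negligible and dropped.)
δ = d·√n ⇒ d = δ/√n = 2.486/√397 = 0.1248.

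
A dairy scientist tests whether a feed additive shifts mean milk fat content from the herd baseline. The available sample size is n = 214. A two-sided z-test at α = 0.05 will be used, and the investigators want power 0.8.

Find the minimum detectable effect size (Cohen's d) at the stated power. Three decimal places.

d ≈ 0.192

Need Φ(δ − 1.960) = 0.8, so δ = 1.960 + 0.842 = 2.802.
(Lower-tail contribution to power is negligible for δ > 0.)
δ = d·√n ⇒ d = δ/√n = 2.802/√214 = 0.1915.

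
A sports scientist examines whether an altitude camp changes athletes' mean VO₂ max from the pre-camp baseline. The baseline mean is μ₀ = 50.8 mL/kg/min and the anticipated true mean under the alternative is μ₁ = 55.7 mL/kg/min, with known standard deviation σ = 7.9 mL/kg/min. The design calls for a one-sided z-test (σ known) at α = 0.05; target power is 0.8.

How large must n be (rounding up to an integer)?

n = 17

Standardized effect: d = |μ₁ − μ₀| / σ = |55.7 − 50.8| / 7.9 = 0.6203
Set Φ(δ − 1.645) = 0.8; then δ − 1.645 = Φ⁻¹(0.8) = 0.842, giving δ = 2.486.
δ = d·√n ⇒ n = (δ/d)² = (2.486 / 0.6203)² = 16.07.
Round up to the next whole unit.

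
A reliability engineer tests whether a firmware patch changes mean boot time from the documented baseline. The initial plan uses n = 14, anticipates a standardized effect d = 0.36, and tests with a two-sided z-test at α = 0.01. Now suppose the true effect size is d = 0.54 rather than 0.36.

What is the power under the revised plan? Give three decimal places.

Power ≈ 0.289

With d = 0.54: δ = d·√n = 0.54 × √14 = 2.0205. Critical value z_{0.005} = 2.576.
Revised power = Φ(δ − 2.576) + Φ(−δ − 2.576) = Φ(-0.555) + Φ(-4.596) = 0.2893 + 0.0000 = 0.2893.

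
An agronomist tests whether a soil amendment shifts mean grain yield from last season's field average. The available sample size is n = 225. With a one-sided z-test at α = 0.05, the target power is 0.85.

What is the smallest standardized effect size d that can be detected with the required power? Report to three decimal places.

d ≈ 0.179

Required noncentrality: δ = z_{0.05} + z_{0.15} = 1.645 + 1.036 = 2.681.
δ = d·√n ⇒ d = δ/√n = 2.681/√225 = 0.1788.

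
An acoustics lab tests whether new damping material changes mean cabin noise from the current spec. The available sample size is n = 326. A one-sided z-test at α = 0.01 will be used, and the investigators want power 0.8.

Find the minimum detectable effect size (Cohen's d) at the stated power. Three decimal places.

Need Φ(δ − 2.326) = 0.8, so δ = 2.326 + 0.842 = 3.168.
δ = d·√n ⇒ d = δ/√n = 3.168/√326 = 0.1755.

d ≈ 0.175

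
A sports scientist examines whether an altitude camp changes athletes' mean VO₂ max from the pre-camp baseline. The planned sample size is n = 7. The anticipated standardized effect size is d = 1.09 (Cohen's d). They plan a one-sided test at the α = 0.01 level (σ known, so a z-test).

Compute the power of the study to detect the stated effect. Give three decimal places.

Power ≈ 0.711

Noncentrality parameter: δ = d·√n = 1.09 × √7 = 2.8839
One-sided α = 0.01 → critical value z_{0.01} = 2.326.
Power = Φ(δ − 2.326) = Φ(0.558) = 0.7114.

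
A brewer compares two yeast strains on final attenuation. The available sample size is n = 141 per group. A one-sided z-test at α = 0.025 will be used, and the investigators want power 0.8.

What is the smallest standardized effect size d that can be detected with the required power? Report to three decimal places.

Required noncentrality: δ = z_{0.025} + z_{0.20} = 1.960 + 0.842 = 2.802.
δ = d·√(n/2) ⇒ d = δ/√(n/2) = 2.802/√(141/2) = 0.3337.

d ≈ 0.334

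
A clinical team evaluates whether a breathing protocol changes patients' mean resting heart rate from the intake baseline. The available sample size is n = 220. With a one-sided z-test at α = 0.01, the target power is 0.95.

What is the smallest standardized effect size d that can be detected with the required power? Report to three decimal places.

Required noncentrality: δ = z_{0.01} + z_{0.05} = 2.326 + 1.645 = 3.971.
δ = d·√n ⇒ d = δ/√n = 3.971/√220 = 0.2677.

d ≈ 0.268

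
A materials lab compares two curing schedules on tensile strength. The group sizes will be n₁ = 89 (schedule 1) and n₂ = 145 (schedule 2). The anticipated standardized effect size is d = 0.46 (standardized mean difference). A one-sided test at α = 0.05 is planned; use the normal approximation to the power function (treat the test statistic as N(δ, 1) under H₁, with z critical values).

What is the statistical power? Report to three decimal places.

Power ≈ 0.962

Noncentrality parameter: δ = d / √(1/n₁ + 1/n₂) = 0.46 / √(1/89 + 1/145) = 3.4161
One-sided α = 0.05 → critical value z_{0.05} = 1.645.
Power = Φ(δ − 1.645) = Φ(1.771) = 0.9617.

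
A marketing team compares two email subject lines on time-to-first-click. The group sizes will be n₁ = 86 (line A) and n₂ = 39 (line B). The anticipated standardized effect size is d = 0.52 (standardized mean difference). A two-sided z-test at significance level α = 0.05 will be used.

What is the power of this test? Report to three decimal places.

Noncentrality parameter: δ = d / √(1/n₁ + 1/n₂) = 0.52 / √(1/86 + 1/39) = 2.6936
Two-sided α = 0.05 → critical value z_{0.025} = 1.960.
Power = Φ(δ − 1.960) + Φ(−δ − 1.960) = Φ(0.734) + Φ(-4.654) = 0.7684 + 0.0000 = 0.7684.

Power ≈ 0.768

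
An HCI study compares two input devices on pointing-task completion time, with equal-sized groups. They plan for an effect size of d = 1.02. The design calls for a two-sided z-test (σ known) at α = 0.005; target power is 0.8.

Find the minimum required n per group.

n = 26 per group

For power 0.8 need Φ(δ − z_{0.0025}) = 0.8, so δ = z_{0.0025} + z_{0.20} = 2.807 + 0.842 = 3.649.
(Ignoring the negligible lower-tail rejection probability gives the usual closed-form inversion.)
δ = d·√(n/2) ⇒ n = 2(δ/d)² = 2 × (3.649 / 1.02)² = 25.59.
Round up to the next whole unit.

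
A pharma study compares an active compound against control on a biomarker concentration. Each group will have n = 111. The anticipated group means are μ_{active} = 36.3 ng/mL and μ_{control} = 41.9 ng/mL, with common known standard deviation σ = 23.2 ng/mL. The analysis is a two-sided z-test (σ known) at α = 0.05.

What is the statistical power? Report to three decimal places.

Power ≈ 0.436

Standardized effect: d = |μ_{active} − μ_{control}| / σ = |36.3 − 41.9| / 23.2 = 0.2414
Noncentrality parameter: δ = d·√(n/2) = 0.2414 × √(111/2) = 1.7982
Two-sided α = 0.05 → critical value z_{0.025} = 1.960.
Power = Φ(δ − 1.960) + Φ(−δ − 1.960) = Φ(-0.162) + Φ(-3.758) = 0.4358 + 0.0001 = 0.4358.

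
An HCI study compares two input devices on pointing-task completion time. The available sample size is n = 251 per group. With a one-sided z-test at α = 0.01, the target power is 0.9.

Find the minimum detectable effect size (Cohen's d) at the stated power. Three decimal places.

d ≈ 0.322

Required noncentrality: δ = z_{0.01} + z_{0.10} = 2.326 + 1.282 = 3.608.
δ = d·√(n/2) ⇒ d = δ/√(n/2) = 3.608/√(251/2) = 0.3221.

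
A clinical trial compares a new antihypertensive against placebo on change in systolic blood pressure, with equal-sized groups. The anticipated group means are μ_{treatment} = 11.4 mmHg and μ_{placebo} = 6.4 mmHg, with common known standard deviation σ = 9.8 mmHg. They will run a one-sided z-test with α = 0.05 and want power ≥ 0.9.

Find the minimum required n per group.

Standardized effect: d = |μ_{treatment} − μ_{placebo}| / σ = |11.4 − 6.4| / 9.8 = 0.5102
Set Φ(δ − 1.645) = 0.9; then δ − 1.645 = Φ⁻¹(0.9) = 1.282, giving δ = 2.926.
δ = d·√(n/2) ⇒ n = 2(δ/d)² = 2 × (2.926 / 0.5102)² = 65.80.
Rounding up, n = 66 per group.

n = 66 per group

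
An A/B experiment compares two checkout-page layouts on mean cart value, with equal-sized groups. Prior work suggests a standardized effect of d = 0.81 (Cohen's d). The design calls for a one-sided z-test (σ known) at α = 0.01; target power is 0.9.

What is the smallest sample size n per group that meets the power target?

Set Φ(δ − 2.326) = 0.9; then δ − 2.326 = Φ⁻¹(0.9) = 1.282, giving δ = 3.608.
δ = d·√(n/2) ⇒ n = 2(δ/d)² = 2 × (3.608 / 0.81)² = 39.68.
Rounding up, n = 40 per group.

n = 40 per group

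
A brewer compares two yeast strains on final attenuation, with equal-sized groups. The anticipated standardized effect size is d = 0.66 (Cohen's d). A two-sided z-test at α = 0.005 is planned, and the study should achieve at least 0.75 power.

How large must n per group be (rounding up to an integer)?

n = 56 per group

For power 0.75 need Φ(δ − z_{0.0025}) = 0.75, so δ = z_{0.0025} + z_{0.25} = 2.807 + 0.674 = 3.482.
(Ignoring the negligible lower-tail rejection probability gives the usual closed-form inversion.)
δ = d·√(n/2) ⇒ n = 2(δ/d)² = 2 × (3.482 / 0.66)² = 55.65.
Round up to the next whole unit.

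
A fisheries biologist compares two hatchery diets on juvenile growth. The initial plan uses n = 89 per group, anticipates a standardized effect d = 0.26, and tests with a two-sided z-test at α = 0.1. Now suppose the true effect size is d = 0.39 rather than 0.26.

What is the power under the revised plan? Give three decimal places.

Power ≈ 0.831

With d = 0.39: δ = d·√(n/2) = 0.39 × √(89/2) = 2.6016. Critical value z_{0.05} = 1.645.
Revised power = Φ(δ − 1.645) + Φ(−δ − 1.645) = Φ(0.957) + Φ(-4.246) = 0.8307 + 0.0000 = 0.8307.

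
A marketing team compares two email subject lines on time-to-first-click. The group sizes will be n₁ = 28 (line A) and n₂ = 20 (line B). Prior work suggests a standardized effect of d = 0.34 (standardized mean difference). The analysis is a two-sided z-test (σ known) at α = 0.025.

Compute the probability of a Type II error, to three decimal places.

β ≈ 0.860

Noncentrality parameter: λ = d / √(1/n₁ + 1/n₂) = 0.34 / √(1/28 + 1/20) = 1.1613
Two-sided α = 0.025 → critical value z_{0.0125} = 2.241.
Power = Φ(λ − 2.241) + Φ(−λ − 2.241) = Φ(-1.080) + Φ(-3.403) = 0.1401 + 0.0003 = 0.1404.
Type II error: β = 1 − power = 1 − 0.1404 = 0.8596.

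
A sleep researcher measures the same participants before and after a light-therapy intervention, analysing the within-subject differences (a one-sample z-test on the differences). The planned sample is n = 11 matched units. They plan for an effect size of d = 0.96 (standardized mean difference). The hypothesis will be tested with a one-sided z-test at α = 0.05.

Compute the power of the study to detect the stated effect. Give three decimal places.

Noncentrality parameter: δ = d·√n = 0.96 × √11 = 3.1840
Critical value for a one-sided test at α = 0.05: z_α = 1.645.
Power = Φ(δ − 1.645) = Φ(1.539) = 0.9381.

Power ≈ 0.938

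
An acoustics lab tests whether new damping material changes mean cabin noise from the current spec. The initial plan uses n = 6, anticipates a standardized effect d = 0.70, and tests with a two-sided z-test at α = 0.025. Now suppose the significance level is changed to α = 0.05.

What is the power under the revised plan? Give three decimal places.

Power ≈ 0.403

δ = d·√n = 0.70 × √6 = 1.7146 (unchanged). New critical value: z_{0.025} = 1.960.
Revised power = Φ(δ − 1.960) + Φ(−δ − 1.960) = Φ(-0.245) + Φ(-3.675) = 0.4031 + 0.0001 = 0.4032.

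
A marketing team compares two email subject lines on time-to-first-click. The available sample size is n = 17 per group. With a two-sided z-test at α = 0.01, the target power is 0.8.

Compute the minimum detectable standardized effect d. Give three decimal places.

d ≈ 1.172

Need Φ(δ − 2.576) = 0.8, so δ = 2.576 + 0.842 = 3.417.
(The second rejection-region term Φ(−δ − z_{α/2}) is negligible and dropped.)
δ = d·√(n/2) ⇒ d = δ/√(n/2) = 3.417/√(17/2) = 1.1722.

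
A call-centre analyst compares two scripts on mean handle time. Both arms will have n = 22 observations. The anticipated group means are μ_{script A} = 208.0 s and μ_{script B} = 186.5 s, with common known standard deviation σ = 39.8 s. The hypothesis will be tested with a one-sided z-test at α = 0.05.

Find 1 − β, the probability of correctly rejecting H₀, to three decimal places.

Standardized effect: d = |μ_{script A} − μ_{script B}| / σ = |208.0 − 186.5| / 39.8 = 0.5402
Noncentrality parameter: δ = d·√(n/2) = 0.5402 × √(22/2) = 1.7916
One-sided α = 0.05 → critical value z_{0.05} = 1.645.
Power = Φ(δ − 1.645) = Φ(0.147) = 0.5584.

Power ≈ 0.558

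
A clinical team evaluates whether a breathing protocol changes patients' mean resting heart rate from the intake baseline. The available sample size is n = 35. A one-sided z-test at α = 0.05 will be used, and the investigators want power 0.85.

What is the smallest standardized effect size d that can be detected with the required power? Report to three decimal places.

d ≈ 0.453

Required noncentrality: δ = z_{0.05} + z_{0.15} = 1.645 + 1.036 = 2.681.
δ = d·√n ⇒ d = δ/√n = 2.681/√35 = 0.4532.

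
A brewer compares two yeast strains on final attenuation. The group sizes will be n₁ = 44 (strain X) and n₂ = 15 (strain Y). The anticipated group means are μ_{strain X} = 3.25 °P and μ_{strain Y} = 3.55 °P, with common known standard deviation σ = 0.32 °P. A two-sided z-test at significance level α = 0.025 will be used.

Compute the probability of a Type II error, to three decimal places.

β ≈ 0.186

Standardized effect: d = |μ_{strain X} − μ_{strain Y}| / σ = |3.25 − 3.55| / 0.32 = 0.9375
Noncentrality parameter: δ = d / √(1/n₁ + 1/n₂) = 0.9375 / √(1/44 + 1/15) = 3.1356
Two-sided α = 0.025 → critical value z_{0.0125} = 2.241.
Power = Φ(δ − 2.241) + Φ(−δ − 2.241) = Φ(0.894) + Φ(-5.377) = 0.8144 + 0.0000 = 0.8144.
Type II error: β = 1 − power = 1 − 0.8144 = 0.1856.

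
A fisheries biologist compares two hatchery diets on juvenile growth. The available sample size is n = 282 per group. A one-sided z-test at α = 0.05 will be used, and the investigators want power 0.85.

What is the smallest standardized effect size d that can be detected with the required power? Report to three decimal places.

Required noncentrality: δ = z_{0.05} + z_{0.15} = 1.645 + 1.036 = 2.681.
δ = d·√(n/2) ⇒ d = δ/√(n/2) = 2.681/√(282/2) = 0.2258.

d ≈ 0.226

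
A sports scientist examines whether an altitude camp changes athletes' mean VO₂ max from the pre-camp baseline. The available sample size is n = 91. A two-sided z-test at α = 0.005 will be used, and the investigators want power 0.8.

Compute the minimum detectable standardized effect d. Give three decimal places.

d ≈ 0.382

Need Φ(δ − 2.807) = 0.8, so δ = 2.807 + 0.842 = 3.649.
(Lower-tail contribution to power is negligible for δ > 0.)
δ = d·√n ⇒ d = δ/√n = 3.649/√91 = 0.3825.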